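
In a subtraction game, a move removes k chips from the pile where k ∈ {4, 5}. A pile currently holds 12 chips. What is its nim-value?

Build the Grundy sequence with g(k) = mex{g(k−s) : s ∈ {4, 5}, s ≤ k}:
k:     0  1  2  3  4  5  6  7  8  9 10 11 12
g(k):  0  0  0  0  1  1  1  1  2  0  0  0  0
So g(12) = 0.

0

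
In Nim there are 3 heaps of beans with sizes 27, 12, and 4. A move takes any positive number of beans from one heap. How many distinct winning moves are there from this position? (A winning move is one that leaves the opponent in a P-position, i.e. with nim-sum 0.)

1

In binary:
  11011  (27)
  01100  (12)
  00100  (4)
  -----
  10011  (19)
The overall nim-sum is X = 19. A heap of size p has a winning move iff p XOR X < p (reduce it to p XOR X).
  27: 27 XOR 19 = 8 < 27 — winning move (to 8).
  12: 12 XOR 19 = 31 ≥ 12 — no move.
  4: 4 XOR 19 = 23 ≥ 4 — no move.
That gives 1 winning move.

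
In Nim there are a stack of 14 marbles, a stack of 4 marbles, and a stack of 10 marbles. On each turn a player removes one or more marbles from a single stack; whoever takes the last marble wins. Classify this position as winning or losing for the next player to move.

Losing position

Nim-sum: 14 ^ 4 ^ 10 = 0.
The nim-sum is 0, so this is a P-position: the player to move is in a losing position under optimal play.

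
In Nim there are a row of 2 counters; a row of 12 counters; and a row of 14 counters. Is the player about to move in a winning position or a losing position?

Losing position

Compute the nim-sum pairwise:
2 XOR 12 = 14
14 XOR 14 = 0
The nim-sum is 0, so this is a P-position: the player to move is in a losing position under optimal play.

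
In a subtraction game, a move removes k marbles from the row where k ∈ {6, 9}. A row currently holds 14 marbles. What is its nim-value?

Build the Grundy sequence with g(k) = mex{g(k−s) : s ∈ {6, 9}, s ≤ k}:
k:     0  1  2  3  4  5  6  7  8  9 10 11 12 13 14
g(k):  0  0  0  0  0  0  1  1  1  1  1  1  2  2  2
So g(14) = 2.

2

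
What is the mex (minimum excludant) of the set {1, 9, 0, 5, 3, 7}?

The values 0, 1 are all present; 2 is the first non-negative integer missing from the set.

2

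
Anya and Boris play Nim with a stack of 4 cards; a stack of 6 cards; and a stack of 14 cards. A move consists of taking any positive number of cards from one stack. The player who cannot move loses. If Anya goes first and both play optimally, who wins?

Bitwise XOR of the heap sizes:
  0100  (4)
  0110  (6)
  1110  (14)
  ----
  1100  (12)
The nim-sum is 12 ≠ 0, so this is an N-position: the player to move can win; Anya has a winning move.

Anya wins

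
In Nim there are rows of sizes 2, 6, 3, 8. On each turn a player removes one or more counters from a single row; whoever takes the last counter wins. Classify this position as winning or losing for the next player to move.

Nim-sum: 2 ^ 6 ^ 3 ^ 8 = 15.
The nim-sum is 15 ≠ 0, so this is an N-position: the player to move can win.

Winning position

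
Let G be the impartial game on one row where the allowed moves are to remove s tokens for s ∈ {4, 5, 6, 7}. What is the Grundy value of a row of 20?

2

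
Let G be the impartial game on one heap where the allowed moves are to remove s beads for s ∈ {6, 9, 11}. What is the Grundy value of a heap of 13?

Build the Grundy sequence with g(k) = mex{g(k−s) : s ∈ {6, 9, 11}, s ≤ k}:
k:     0  1  2  3  4  5  6  7  8  9 10 11 12 13
g(k):  0  0  0  0  0  0  1  1  1  1  1  1  2  2
So g(13) = 2.

2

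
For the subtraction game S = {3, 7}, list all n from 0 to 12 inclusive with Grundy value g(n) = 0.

0, 1, 2, 6, 10, 11, 12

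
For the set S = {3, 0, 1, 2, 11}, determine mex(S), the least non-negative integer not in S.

The values 0, 1, 2, 3 are all present; 4 is the first non-negative integer missing from the set.

4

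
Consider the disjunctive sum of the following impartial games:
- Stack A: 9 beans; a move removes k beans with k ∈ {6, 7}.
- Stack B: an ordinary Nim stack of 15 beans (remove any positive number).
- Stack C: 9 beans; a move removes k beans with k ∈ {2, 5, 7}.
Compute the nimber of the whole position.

Build the Grundy sequence for stack A with g(k) = mex{g(k−s) : s ∈ {6, 7}, s ≤ k}:
g(0) = mex{} = 0
g(1) = mex{} = 0
g(2) = mex{} = 0
g(3) = mex{} = 0
g(4) = mex{} = 0
g(5) = mex{} = 0
g(6) = mex{0} = 1
g(7) = mex{0} = 1
g(8) = mex{0} = 1
g(9) = mex{0} = 1
So g(9) = 1.
Stack B is a plain Nim stack of size 15, so its Grundy value is 15.
Grundy values for stack C (subtraction set {2, 5, 7}):
g(0) = mex{} = 0
g(1) = mex{} = 0
g(2) = mex{0} = 1
g(3) = mex{0} = 1
g(4) = mex{1} = 0
g(5) = mex{0,1} = 2
g(6) = mex{0} = 1
g(7) = mex{0,1,2} = 3
g(8) = mex{0,1} = 2
g(9) = mex{0,1,3} = 2
So g(9) = 2.
By the Sprague-Grundy theorem, the Grundy value of a sum of independent games is the XOR of the component values.
Combined value = 1 ⊕ 15 ⊕ 2 = 12.

12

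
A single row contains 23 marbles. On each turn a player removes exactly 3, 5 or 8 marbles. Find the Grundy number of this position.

0

Compute g(0), g(1), … for moves {3, 5, 8}:
k:     0  1  2  3  4  5  6  7  8  9 10 11 12 13 14 15 16 17 18 19 20 21 22 23
g(k):  0  0  0  1  1  1  2  2  2  3  3  0  0  0  1  1  1  2  2  2  3  3  0  0
So g(23) = 0.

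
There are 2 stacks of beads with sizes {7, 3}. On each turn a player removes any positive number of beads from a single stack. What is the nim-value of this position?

4

Nim-sum: 7 XOR 3 = 4.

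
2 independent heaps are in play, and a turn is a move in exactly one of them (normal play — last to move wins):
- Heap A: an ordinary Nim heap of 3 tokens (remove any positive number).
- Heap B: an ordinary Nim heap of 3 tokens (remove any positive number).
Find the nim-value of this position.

Heap A is a plain Nim heap of size 3, so its Grundy value is 3.
Heap B is a plain Nim heap of size 3, so its Grundy value is 3.
The value of a disjunctive sum is the nim-sum of the parts.
Combined value = 3 ⊕ 3 = 0.

0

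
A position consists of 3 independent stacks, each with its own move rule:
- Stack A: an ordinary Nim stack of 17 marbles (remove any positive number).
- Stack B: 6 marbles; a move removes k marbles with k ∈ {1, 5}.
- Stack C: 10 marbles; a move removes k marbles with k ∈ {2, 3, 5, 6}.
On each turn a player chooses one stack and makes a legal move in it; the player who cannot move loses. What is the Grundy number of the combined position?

Stack A is a plain Nim stack of size 17, so its Grundy value is 17.
Build the Grundy sequence for stack B with g(k) = mex{g(k−s) : s ∈ {1, 5}, s ≤ k}:
k:     0  1  2  3  4  5  6
g(k):  0  1  0  1  0  1  0
So g(6) = 0.
Grundy values for stack C (subtraction set {2, 3, 5, 6}):
g(0) = mex{} = 0
g(1) = mex{} = 0
g(2) = mex{0} = 1
g(3) = mex{0} = 1
g(4) = mex{0,1} = 2
g(5) = mex{0,1} = 2
g(6) = mex{0,1,2} = 3
g(7) = mex{0,1,2} = 3
g(8) = mex{1,2,3} = 0
g(9) = mex{1,2,3} = 0
g(10) = mex{0,2,3} = 1
So g(10) = 1.
The value of a disjunctive sum is the nim-sum of the parts.
Combined value = 17 XOR 0 XOR 1 = 16.

16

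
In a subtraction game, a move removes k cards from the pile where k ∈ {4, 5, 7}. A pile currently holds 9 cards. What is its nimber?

2

Grundy values for subtraction set {4, 5, 7}:
k:     0  1  2  3  4  5  6  7  8  9
g(k):  0  0  0  0  1  1  1  1  2  2
So g(9) = 2.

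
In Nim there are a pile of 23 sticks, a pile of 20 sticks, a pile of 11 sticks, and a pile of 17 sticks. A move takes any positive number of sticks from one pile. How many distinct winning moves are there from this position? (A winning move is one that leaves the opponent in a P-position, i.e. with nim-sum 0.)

Write each in binary and XOR column by column:
  10111  (23)
  10100  (20)
  01011  (11)
  10001  (17)
  -----
  11001  (25)
The overall nim-sum is X = 25. A pile of size p has a winning move iff p XOR X < p (reduce it to p XOR X).
  23: 23 XOR 25 = 14 < 23 — winning move (to 14).
  20: 20 XOR 25 = 13 < 20 — winning move (to 13).
  11: 11 XOR 25 = 18 ≥ 11 — no move.
  17: 17 XOR 25 = 8 < 17 — winning move (to 8).
That gives 3 winning moves.

3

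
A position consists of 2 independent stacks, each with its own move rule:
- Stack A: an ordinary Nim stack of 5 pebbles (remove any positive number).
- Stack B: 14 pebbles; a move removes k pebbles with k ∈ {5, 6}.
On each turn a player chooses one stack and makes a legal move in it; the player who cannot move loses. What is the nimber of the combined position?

5

Stack A is a plain Nim stack of size 5, so its Grundy value is 5.
Build the Grundy sequence for stack B with g(k) = mex{g(k−s) : s ∈ {5, 6}, s ≤ k}:
k:     0  1  2  3  4  5  6  7  8  9 10 11 12 13 14
g(k):  0  0  0  0  0  1  1  1  1  1  2  0  0  0  0
So g(14) = 0.
By the Sprague-Grundy theorem, the Grundy value of a sum of independent games is the XOR of the component values.
Combined value = 5 ⊕ 0 = 5.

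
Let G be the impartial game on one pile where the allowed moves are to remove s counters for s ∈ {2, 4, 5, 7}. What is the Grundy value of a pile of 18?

0

Build the Grundy sequence with g(k) = mex{g(k−s) : s ∈ {2, 4, 5, 7}, s ≤ k}:
k:     0  1  2  3  4  5  6  7  8  9 10 11 12 13 14 15 16 17 18
g(k):  0  0  1  1  2  2  3  3  4  0  0  1  1  2  2  3  3  4  0
So g(18) = 0.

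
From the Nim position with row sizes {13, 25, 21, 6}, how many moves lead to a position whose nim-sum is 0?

3

Write each in binary and XOR column by column:
  01101  (13)
  11001  (25)
  10101  (21)
  00110  (6)
  -----
  00111  (7)
The overall nim-sum is X = 7. A row of size p has a winning move iff p XOR X < p (reduce it to p XOR X).
  13: 13 XOR 7 = 10 < 13 — winning move (to 10).
  25: 25 XOR 7 = 30 ≥ 25 — no move.
  21: 21 XOR 7 = 18 < 21 — winning move (to 18).
  6: 6 XOR 7 = 1 < 6 — winning move (to 1).
That gives 3 winning moves.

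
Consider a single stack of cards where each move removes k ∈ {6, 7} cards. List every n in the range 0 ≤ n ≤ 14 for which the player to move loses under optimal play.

0, 1, 2, 3, 4, 5, 13, 14

Build the Grundy sequence with g(k) = mex{g(k−s) : s ∈ {6, 7}, s ≤ k}:
k:     0  1  2  3  4  5  6  7  8  9 10 11 12 13 14
g(k):  0  0  0  0  0  0  1  1  1  1  1  1  2  0  0
The P-positions (g = 0) in 0..14 are 0, 1, 2, 3, 4, 5, 13, 14.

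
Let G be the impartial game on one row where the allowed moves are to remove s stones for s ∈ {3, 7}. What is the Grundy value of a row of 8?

Compute g(0), g(1), … for moves {3, 7}:
g(0) = mex{} = 0
g(1) = mex{} = 0
g(2) = mex{} = 0
g(3) = mex{0} = 1
g(4) = mex{0} = 1
g(5) = mex{0} = 1
g(6) = mex{1} = 0
g(7) = mex{0,1} = 2
g(8) = mex{0,1} = 2
So g(8) = 2.

2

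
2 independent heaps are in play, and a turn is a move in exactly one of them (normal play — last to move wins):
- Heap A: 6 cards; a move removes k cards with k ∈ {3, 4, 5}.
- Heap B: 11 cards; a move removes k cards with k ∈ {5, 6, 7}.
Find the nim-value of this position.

For heap A, compute g(0), g(1), … with moves {3, 4, 5}:
g(0) = mex{} = 0
g(1) = mex{} = 0
g(2) = mex{} = 0
g(3) = mex{0} = 1
g(4) = mex{0} = 1
g(5) = mex{0} = 1
g(6) = mex{0,1} = 2
So g(6) = 2.
Grundy values for heap B (subtraction set {5, 6, 7}):
g(0) = mex{} = 0
g(1) = mex{} = 0
g(2) = mex{} = 0
g(3) = mex{} = 0
g(4) = mex{} = 0
g(5) = mex{0} = 1
g(6) = mex{0} = 1
g(7) = mex{0} = 1
g(8) = mex{0} = 1
g(9) = mex{0} = 1
g(10) = mex{0,1} = 2
g(11) = mex{0,1} = 2
So g(11) = 2.
The value of a disjunctive sum is the nim-sum of the parts.
Combined value = 2 ⊕ 2 = 0.

0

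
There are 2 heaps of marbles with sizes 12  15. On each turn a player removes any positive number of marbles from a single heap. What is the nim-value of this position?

3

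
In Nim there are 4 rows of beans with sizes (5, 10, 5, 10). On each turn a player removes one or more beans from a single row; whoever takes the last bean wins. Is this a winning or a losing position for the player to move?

Losing position

Write each in binary and XOR column by column:
  0101  (5)
  1010  (10)
  0101  (5)
  1010  (10)
  ----
  0000  (0)
The nim-sum is 0, so this is a P-position: the player to move is in a losing position under optimal play.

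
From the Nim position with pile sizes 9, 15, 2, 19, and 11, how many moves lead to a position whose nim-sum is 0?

1

In binary:
  01001  (9)
  01111  (15)
  00010  (2)
  10011  (19)
  01011  (11)
  -----
  11100  (28)
The overall nim-sum is X = 28. A pile of size p has a winning move iff p XOR X < p (reduce it to p XOR X).
  9: 9 XOR 28 = 21 ≥ 9 — no move.
  15: 15 XOR 28 = 19 ≥ 15 — no move.
  2: 2 XOR 28 = 30 ≥ 2 — no move.
  19: 19 XOR 28 = 15 < 19 — winning move (to 15).
  11: 11 XOR 28 = 23 ≥ 11 — no move.
That gives 1 winning move.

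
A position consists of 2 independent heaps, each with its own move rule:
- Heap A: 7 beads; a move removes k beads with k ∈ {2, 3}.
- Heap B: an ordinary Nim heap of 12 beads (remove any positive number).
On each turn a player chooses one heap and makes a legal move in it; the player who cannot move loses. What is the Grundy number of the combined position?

13

For heap A, compute g(0), g(1), … with moves {2, 3}:
k:     0  1  2  3  4  5  6  7
g(k):  0  0  1  1  2  0  0  1
So g(7) = 1.
Heap B is a plain Nim heap of size 12, so its Grundy value is 12.
By the Sprague-Grundy theorem, the Grundy value of a sum of independent games is the XOR of the component values.
Combined value = 1 ⊕ 12 = 13.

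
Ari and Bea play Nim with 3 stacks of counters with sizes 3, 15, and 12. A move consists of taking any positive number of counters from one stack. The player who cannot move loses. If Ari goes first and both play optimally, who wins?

Bea wins

Nim-sum: 3 ^ 15 ^ 12 = 0.
The nim-sum is 0, so this is a P-position: the player to move is in a losing position under optimal play; Ari is about to move from it and so loses — Bea wins.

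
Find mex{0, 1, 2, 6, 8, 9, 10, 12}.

The values 0, 1, 2 are all present; 3 is the first non-negative integer missing from the set.

3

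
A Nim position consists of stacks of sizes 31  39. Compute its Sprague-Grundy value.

Compute the nim-sum pairwise:
31 ^ 39 = 56

56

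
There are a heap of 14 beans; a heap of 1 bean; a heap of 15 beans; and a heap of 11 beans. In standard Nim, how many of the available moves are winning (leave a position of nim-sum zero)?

3

Write each in binary and XOR column by column:
  1110  (14)
  0001  (1)
  1111  (15)
  1011  (11)
  ----
  1011  (11)
The overall nim-sum is X = 11. A heap of size p has a winning move iff p XOR X < p (reduce it to p XOR X).
  14: 14 XOR 11 = 5 < 14 — winning move (to 5).
  1: 1 XOR 11 = 10 ≥ 1 — no move.
  15: 15 XOR 11 = 4 < 15 — winning move (to 4).
  11: 11 XOR 11 = 0 < 11 — winning move (to 0).
That gives 3 winning moves.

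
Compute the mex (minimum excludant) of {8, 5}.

0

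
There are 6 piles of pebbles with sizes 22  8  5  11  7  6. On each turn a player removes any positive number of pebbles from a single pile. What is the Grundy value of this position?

Compute the nim-sum pairwise:
22 ⊕ 8 = 30
30 ⊕ 5 = 27
27 ⊕ 11 = 16
16 ⊕ 7 = 23
23 ⊕ 6 = 17

17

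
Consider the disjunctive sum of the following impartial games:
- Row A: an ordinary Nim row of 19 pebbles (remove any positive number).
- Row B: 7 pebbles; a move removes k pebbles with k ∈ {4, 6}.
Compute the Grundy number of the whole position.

Row A is a plain Nim row of size 19, so its Grundy value is 19.
Grundy values for row B (subtraction set {4, 6}):
k:     0  1  2  3  4  5  6  7
g(k):  0  0  0  0  1  1  1  1
So g(7) = 1.
The value of a disjunctive sum is the nim-sum of the parts.
Combined value = 19 ⊕ 1 = 18.

18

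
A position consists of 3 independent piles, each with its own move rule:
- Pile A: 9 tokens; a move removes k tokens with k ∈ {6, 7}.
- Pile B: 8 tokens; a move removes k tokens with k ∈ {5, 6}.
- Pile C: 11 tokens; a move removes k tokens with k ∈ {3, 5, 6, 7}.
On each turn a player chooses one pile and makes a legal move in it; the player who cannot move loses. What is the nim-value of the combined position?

0

Build the Grundy sequence for pile A with g(k) = mex{g(k−s) : s ∈ {6, 7}, s ≤ k}:
g(0) = mex{} = 0
g(1) = mex{} = 0
g(2) = mex{} = 0
g(3) = mex{} = 0
g(4) = mex{} = 0
g(5) = mex{} = 0
g(6) = mex{0} = 1
g(7) = mex{0} = 1
g(8) = mex{0} = 1
g(9) = mex{0} = 1
So g(9) = 1.
Build the Grundy sequence for pile B with g(k) = mex{g(k−s) : s ∈ {5, 6}, s ≤ k}:
k:     0  1  2  3  4  5  6  7  8
g(k):  0  0  0  0  0  1  1  1  1
So g(8) = 1.
Grundy values for pile C (subtraction set {3, 5, 6, 7}):
k:     0  1  2  3  4  5  6  7  8  9 10 11
g(k):  0  0  0  1  1  1  2  2  2  3  0  0
So g(11) = 0.
By the Sprague-Grundy theorem, the Grundy value of a sum of independent games is the XOR of the component values.
Combined value = 1 ⊕ 1 ⊕ 0 = 0.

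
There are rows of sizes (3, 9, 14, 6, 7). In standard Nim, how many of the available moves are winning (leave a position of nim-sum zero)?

3

Write each in binary and XOR column by column:
  0011  (3)
  1001  (9)
  1110  (14)
  0110  (6)
  0111  (7)
  ----
  0101  (5)
The overall nim-sum is X = 5. A row of size p has a winning move iff p XOR X < p (reduce it to p XOR X).
  3: 3 XOR 5 = 6 ≥ 3 — no move.
  9: 9 XOR 5 = 12 ≥ 9 — no move.
  14: 14 XOR 5 = 11 < 14 — winning move (to 11).
  6: 6 XOR 5 = 3 < 6 — winning move (to 3).
  7: 7 XOR 5 = 2 < 7 — winning move (to 2).
That gives 3 winning moves.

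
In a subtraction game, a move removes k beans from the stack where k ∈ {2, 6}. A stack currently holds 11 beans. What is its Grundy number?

1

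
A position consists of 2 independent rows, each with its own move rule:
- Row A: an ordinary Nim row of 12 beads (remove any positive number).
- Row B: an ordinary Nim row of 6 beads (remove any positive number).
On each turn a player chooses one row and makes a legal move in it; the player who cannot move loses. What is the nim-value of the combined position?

10

Row A is a plain Nim row of size 12, so its Grundy value is 12.
Row B is a plain Nim row of size 6, so its Grundy value is 6.
By the Sprague-Grundy theorem, the Grundy value of a sum of independent games is the XOR of the component values.
Combined value = 12 XOR 6 = 10.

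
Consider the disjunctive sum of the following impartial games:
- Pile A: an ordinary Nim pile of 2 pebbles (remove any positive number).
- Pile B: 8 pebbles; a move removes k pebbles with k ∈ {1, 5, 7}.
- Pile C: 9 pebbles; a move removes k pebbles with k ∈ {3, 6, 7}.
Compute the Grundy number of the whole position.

Pile A is a plain Nim pile of size 2, so its Grundy value is 2.
For pile B, compute g(0), g(1), … with moves {1, 5, 7}:
k:     0  1  2  3  4  5  6  7  8
g(k):  0  1  0  1  0  1  0  1  0
So g(8) = 0.
For pile C, compute g(0), g(1), … with moves {3, 6, 7}:
g(0) = mex{} = 0
g(1) = mex{} = 0
g(2) = mex{} = 0
g(3) = mex{0} = 1
g(4) = mex{0} = 1
g(5) = mex{0} = 1
g(6) = mex{0,1} = 2
g(7) = mex{0,1} = 2
g(8) = mex{0,1} = 2
g(9) = mex{0,1,2} = 3
So g(9) = 3.
By the Sprague-Grundy theorem, the Grundy value of a sum of independent games is the XOR of the component values.
Combined value = 2 ⊕ 0 ⊕ 3 = 1.

1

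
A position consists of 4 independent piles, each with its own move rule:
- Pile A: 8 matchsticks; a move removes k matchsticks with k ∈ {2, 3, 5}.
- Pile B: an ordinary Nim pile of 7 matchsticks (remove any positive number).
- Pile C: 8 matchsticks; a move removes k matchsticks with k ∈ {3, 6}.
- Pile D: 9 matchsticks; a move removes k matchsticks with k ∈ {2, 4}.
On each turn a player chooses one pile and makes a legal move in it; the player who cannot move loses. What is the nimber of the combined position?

4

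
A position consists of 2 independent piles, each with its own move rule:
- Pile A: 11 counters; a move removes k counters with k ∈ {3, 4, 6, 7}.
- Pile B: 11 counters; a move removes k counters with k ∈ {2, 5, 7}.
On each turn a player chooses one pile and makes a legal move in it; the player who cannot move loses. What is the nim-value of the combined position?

3

Grundy values for pile A (subtraction set {3, 4, 6, 7}):
k:     0  1  2  3  4  5  6  7  8  9 10 11
g(k):  0  0  0  1  1  1  2  2  2  3  0  0
So g(11) = 0.
Build the Grundy sequence for pile B with g(k) = mex{g(k−s) : s ∈ {2, 5, 7}, s ≤ k}:
g(0) = mex{} = 0
g(1) = mex{} = 0
g(2) = mex{0} = 1
g(3) = mex{0} = 1
g(4) = mex{1} = 0
g(5) = mex{0,1} = 2
g(6) = mex{0} = 1
g(7) = mex{0,1,2} = 3
g(8) = mex{0,1} = 2
g(9) = mex{0,1,3} = 2
g(10) = mex{1,2} = 0
g(11) = mex{0,1,2} = 3
So g(11) = 3.
The value of a disjunctive sum is the nim-sum of the parts.
Combined value = 0 XOR 3 = 3.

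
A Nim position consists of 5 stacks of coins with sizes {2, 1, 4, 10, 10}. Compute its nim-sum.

7

Nim-sum: 2 ^ 1 ^ 4 ^ 10 ^ 10 = 7.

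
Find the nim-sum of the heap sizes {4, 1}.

5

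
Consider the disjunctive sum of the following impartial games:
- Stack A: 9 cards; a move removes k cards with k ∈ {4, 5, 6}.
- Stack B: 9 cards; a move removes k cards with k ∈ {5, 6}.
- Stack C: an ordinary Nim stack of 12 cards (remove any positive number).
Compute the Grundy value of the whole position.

15

For stack A, compute g(0), g(1), … with moves {4, 5, 6}:
k:     0  1  2  3  4  5  6  7  8  9
g(k):  0  0  0  0  1  1  1  1  2  2
So g(9) = 2.
Build the Grundy sequence for stack B with g(k) = mex{g(k−s) : s ∈ {5, 6}, s ≤ k}:
k:     0  1  2  3  4  5  6  7  8  9
g(k):  0  0  0  0  0  1  1  1  1  1
So g(9) = 1.
Stack C is a plain Nim stack of size 12, so its Grundy value is 12.
The value of a disjunctive sum is the nim-sum of the parts.
Combined value = 2 XOR 1 XOR 12 = 15.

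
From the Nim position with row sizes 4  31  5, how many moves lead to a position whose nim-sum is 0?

1

Nim-sum: 4 ^ 31 ^ 5 = 30.
The overall nim-sum is X = 30. A row of size p has a winning move iff p XOR X < p (reduce it to p XOR X).
  4: 4 XOR 30 = 26 ≥ 4 — no move.
  31: 31 XOR 30 = 1 < 31 — winning move (to 1).
  5: 5 XOR 30 = 27 ≥ 5 — no move.
That gives 1 winning move.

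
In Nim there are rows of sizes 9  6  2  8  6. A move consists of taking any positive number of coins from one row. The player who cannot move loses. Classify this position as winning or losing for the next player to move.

Bitwise XOR of the heap sizes:
  1001  (9)
  0110  (6)
  0010  (2)
  1000  (8)
  0110  (6)
  ----
  0011  (3)
The nim-sum is 3 ≠ 0, so this is an N-position: the player to move can win.

Winning position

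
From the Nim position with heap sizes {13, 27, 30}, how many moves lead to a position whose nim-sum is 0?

Compute the nim-sum pairwise:
13 XOR 27 = 22
22 XOR 30 = 8
The overall nim-sum is X = 8. A heap of size p has a winning move iff p XOR X < p (reduce it to p XOR X).
  13: 13 XOR 8 = 5 < 13 — winning move (to 5).
  27: 27 XOR 8 = 19 < 27 — winning move (to 19).
  30: 30 XOR 8 = 22 < 30 — winning move (to 22).
That gives 3 winning moves.

3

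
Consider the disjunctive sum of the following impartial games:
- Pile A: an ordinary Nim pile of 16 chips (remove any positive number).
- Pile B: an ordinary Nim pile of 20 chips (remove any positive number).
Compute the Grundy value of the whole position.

4

Pile A is a plain Nim pile of size 16, so its Grundy value is 16.
Pile B is a plain Nim pile of size 20, so its Grundy value is 20.
By the Sprague-Grundy theorem, the Grundy value of a sum of independent games is the XOR of the component values.
Combined value = 16 XOR 20 = 4.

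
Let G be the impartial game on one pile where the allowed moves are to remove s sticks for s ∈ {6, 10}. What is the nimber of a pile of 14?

2

Grundy values for subtraction set {6, 10}:
k:     0  1  2  3  4  5  6  7  8  9 10 11 12 13 14
g(k):  0  0  0  0  0  0  1  1  1  1  1  1  2  2  2
So g(14) = 2.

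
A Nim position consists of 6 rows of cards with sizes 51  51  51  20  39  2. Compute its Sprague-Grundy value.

In binary:
  110011  (51)
  110011  (51)
  110011  (51)
  010100  (20)
  100111  (39)
  000010  (2)
  ------
  000010  (2)

2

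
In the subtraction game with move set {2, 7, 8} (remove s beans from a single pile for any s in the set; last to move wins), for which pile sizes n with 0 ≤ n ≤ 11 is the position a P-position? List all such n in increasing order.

0, 1, 4, 5, 10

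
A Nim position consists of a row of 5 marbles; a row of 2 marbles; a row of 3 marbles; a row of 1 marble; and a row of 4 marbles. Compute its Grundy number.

In binary:
  101  (5)
  010  (2)
  011  (3)
  001  (1)
  100  (4)
  ---
  001  (1)

1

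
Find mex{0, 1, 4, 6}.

2

The values 0, 1 are all present; 2 is the first non-negative integer missing from the set.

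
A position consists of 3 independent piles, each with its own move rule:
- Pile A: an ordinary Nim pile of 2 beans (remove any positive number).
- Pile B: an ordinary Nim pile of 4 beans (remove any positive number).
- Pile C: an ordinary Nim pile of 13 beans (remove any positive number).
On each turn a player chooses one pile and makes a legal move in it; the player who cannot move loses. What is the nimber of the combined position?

Pile A is a plain Nim pile of size 2, so its Grundy value is 2.
Pile B is a plain Nim pile of size 4, so its Grundy value is 4.
Pile C is a plain Nim pile of size 13, so its Grundy value is 13.
By the Sprague-Grundy theorem, the Grundy value of a sum of independent games is the XOR of the component values.
Combined value = 2 ⊕ 4 ⊕ 13 = 11.

11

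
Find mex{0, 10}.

0 is in the set but 1 is not, so the mex is 1.

1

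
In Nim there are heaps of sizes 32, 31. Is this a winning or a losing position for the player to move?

Winning position

Bitwise XOR of the heap sizes:
  100000  (32)
  011111  (31)
  ------
  111111  (63)
The nim-sum is 63 ≠ 0, so this is an N-position: the player to move can win.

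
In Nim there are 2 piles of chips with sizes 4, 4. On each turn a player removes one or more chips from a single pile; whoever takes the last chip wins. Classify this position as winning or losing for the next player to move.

Write each in binary and XOR column by column:
  100  (4)
  100  (4)
  ---
  000  (0)
The nim-sum is 0, so this is a P-position: the player to move is in a losing position under optimal play.

Losing position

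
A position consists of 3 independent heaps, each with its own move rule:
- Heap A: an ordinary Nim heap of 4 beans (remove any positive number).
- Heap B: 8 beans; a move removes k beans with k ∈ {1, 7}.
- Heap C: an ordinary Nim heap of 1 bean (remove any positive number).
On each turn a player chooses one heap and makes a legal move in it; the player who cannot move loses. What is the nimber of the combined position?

5

Heap A is a plain Nim heap of size 4, so its Grundy value is 4.
Build the Grundy sequence for heap B with g(k) = mex{g(k−s) : s ∈ {1, 7}, s ≤ k}:
k:     0  1  2  3  4  5  6  7  8
g(k):  0  1  0  1  0  1  0  1  0
So g(8) = 0.
Heap C is a plain Nim heap of size 1, so its Grundy value is 1.
By the Sprague-Grundy theorem, the Grundy value of a sum of independent games is the XOR of the component values.
Combined value = 4 XOR 0 XOR 1 = 5.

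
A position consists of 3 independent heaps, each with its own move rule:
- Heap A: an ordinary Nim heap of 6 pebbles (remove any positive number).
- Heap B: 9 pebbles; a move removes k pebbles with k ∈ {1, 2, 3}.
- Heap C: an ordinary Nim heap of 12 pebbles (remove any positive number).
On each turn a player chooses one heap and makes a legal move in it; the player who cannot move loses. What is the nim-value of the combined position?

11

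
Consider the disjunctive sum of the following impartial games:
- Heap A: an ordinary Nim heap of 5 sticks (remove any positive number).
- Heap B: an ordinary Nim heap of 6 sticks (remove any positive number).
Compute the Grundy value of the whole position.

3

Heap A is a plain Nim heap of size 5, so its Grundy value is 5.
Heap B is a plain Nim heap of size 6, so its Grundy value is 6.
By the Sprague-Grundy theorem, the Grundy value of a sum of independent games is the XOR of the component values.
Combined value = 5 ⊕ 6 = 3.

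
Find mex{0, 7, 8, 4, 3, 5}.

0 is in the set but 1 is not, so the mex is 1.

1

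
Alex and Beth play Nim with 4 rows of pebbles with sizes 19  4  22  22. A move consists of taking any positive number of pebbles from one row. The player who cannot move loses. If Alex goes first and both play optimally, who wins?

Alex wins

Nim-sum: 19 XOR 4 XOR 22 XOR 22 = 23.
The nim-sum is 23 ≠ 0, so this is an N-position: the player to move can win; Alex has a winning move.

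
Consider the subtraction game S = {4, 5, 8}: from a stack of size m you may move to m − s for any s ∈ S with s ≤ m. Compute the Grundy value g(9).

Compute g(0), g(1), … for moves {4, 5, 8}:
g(0) = mex{} = 0
g(1) = mex{} = 0
g(2) = mex{} = 0
g(3) = mex{} = 0
g(4) = mex{0} = 1
g(5) = mex{0} = 1
g(6) = mex{0} = 1
g(7) = mex{0} = 1
g(8) = mex{0,1} = 2
g(9) = mex{0,1} = 2
So g(9) = 2.

2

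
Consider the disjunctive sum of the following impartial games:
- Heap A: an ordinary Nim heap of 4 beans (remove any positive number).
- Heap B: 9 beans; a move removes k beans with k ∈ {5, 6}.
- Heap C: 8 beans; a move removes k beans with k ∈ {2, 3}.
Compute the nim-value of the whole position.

Heap A is a plain Nim heap of size 4, so its Grundy value is 4.
Build the Grundy sequence for heap B with g(k) = mex{g(k−s) : s ∈ {5, 6}, s ≤ k}:
g(0) = mex{} = 0
g(1) = mex{} = 0
g(2) = mex{} = 0
g(3) = mex{} = 0
g(4) = mex{} = 0
g(5) = mex{0} = 1
g(6) = mex{0} = 1
g(7) = mex{0} = 1
g(8) = mex{0} = 1
g(9) = mex{0} = 1
So g(9) = 1.
Grundy values for heap C (subtraction set {2, 3}):
g(0) = mex{} = 0
g(1) = mex{} = 0
g(2) = mex{0} = 1
g(3) = mex{0} = 1
g(4) = mex{0,1} = 2
g(5) = mex{1} = 0
g(6) = mex{1,2} = 0
g(7) = mex{0,2} = 1
g(8) = mex{0} = 1
So g(8) = 1.
The value of a disjunctive sum is the nim-sum of the parts.
Combined value = 4 XOR 1 XOR 1 = 4.

4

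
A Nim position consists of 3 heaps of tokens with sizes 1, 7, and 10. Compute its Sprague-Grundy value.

Nim-sum: 1 ^ 7 ^ 10 = 12.

12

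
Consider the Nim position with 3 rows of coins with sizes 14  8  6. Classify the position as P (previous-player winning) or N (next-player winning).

Nim-sum: 14 XOR 8 XOR 6 = 0.
The nim-sum is 0, so this is a P-position: the player to move is in a losing position under optimal play.

P-position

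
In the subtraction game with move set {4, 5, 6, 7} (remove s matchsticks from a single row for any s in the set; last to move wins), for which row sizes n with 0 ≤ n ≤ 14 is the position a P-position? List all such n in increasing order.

Build the Grundy sequence with g(k) = mex{g(k−s) : s ∈ {4, 5, 6, 7}, s ≤ k}:
k:     0  1  2  3  4  5  6  7  8  9 10 11 12 13 14
g(k):  0  0  0  0  1  1  1  1  2  2  2  0  0  0  0
The P-positions (g = 0) in 0..14 are 0, 1, 2, 3, 11, 12, 13, 14.

0, 1, 2, 3, 11, 12, 13, 14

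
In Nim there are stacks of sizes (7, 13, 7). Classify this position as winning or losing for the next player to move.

Winning position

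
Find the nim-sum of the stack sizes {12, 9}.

5

Nim-sum: 12 ^ 9 = 5.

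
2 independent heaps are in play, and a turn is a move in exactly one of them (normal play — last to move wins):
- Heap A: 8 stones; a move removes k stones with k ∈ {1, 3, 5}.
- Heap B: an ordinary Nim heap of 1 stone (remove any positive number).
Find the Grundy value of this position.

Build the Grundy sequence for heap A with g(k) = mex{g(k−s) : s ∈ {1, 3, 5}, s ≤ k}:
k:     0  1  2  3  4  5  6  7  8
g(k):  0  1  0  1  0  1  0  1  0
So g(8) = 0.
Heap B is a plain Nim heap of size 1, so its Grundy value is 1.
The value of a disjunctive sum is the nim-sum of the parts.
Combined value = 0 XOR 1 = 1.

1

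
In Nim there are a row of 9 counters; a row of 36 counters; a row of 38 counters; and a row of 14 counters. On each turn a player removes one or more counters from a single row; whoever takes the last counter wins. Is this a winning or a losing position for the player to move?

Compute the nim-sum pairwise:
9 ^ 36 = 45
45 ^ 38 = 11
11 ^ 14 = 5
The nim-sum is 5 ≠ 0, so this is an N-position: the player to move can win.

Winning position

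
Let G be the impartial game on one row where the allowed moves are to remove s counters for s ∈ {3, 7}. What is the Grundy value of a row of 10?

0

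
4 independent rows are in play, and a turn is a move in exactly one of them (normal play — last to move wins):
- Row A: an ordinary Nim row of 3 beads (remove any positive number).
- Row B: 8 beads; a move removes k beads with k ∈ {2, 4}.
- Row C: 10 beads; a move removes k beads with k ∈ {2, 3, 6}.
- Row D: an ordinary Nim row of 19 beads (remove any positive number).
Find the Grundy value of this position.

Row A is a plain Nim row of size 3, so its Grundy value is 3.
Grundy values for row B (subtraction set {2, 4}):
k:     0  1  2  3  4  5  6  7  8
g(k):  0  0  1  1  2  2  0  0  1
So g(8) = 1.
Grundy values for row C (subtraction set {2, 3, 6}):
k:     0  1  2  3  4  5  6  7  8  9 10
g(k):  0  0  1  1  2  0  3  1  2  0  0
So g(10) = 0.
Row D is a plain Nim row of size 19, so its Grundy value is 19.
The value of a disjunctive sum is the nim-sum of the parts.
Combined value = 3 ⊕ 1 ⊕ 0 ⊕ 19 = 17.

17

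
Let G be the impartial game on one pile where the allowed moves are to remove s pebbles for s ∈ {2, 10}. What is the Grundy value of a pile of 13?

Compute g(0), g(1), … for moves {2, 10}:
k:     0  1  2  3  4  5  6  7  8  9 10 11 12 13
g(k):  0  0  1  1  0  0  1  1  0  0  1  1  0  0
So g(13) = 0.

0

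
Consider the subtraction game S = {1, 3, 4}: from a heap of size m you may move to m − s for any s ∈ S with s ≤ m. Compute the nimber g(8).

Compute g(0), g(1), … for moves {1, 3, 4}:
g(0) = mex{} = 0
g(1) = mex{0} = 1
g(2) = mex{1} = 0
g(3) = mex{0} = 1
g(4) = mex{0,1} = 2
g(5) = mex{0,1,2} = 3
g(6) = mex{0,1,3} = 2
g(7) = mex{1,2} = 0
g(8) = mex{0,2,3} = 1
So g(8) = 1.

1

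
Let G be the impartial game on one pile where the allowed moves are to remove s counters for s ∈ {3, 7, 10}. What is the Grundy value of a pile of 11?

Build the Grundy sequence with g(k) = mex{g(k−s) : s ∈ {3, 7, 10}, s ≤ k}:
k:     0  1  2  3  4  5  6  7  8  9 10 11
g(k):  0  0  0  1  1  1  0  2  2  1  3  3
So g(11) = 3.

3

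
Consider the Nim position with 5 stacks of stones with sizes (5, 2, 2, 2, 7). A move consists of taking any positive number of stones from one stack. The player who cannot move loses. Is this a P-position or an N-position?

P-position

Compute the nim-sum pairwise:
5 ^ 2 = 7
7 ^ 2 = 5
5 ^ 2 = 7
7 ^ 7 = 0
The nim-sum is 0, so this is a P-position: the player to move is in a losing position under optimal play.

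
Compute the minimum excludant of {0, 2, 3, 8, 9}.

0 is in the set but 1 is not, so the mex is 1.

1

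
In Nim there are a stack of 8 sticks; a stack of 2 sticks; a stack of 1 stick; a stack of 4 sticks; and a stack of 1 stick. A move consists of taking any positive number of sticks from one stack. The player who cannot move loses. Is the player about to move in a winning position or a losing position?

Nim-sum: 8 ^ 2 ^ 1 ^ 4 ^ 1 = 14.
The nim-sum is 14 ≠ 0, so this is an N-position: the player to move can win.

Winning position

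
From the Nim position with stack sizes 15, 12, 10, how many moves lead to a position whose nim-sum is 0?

3

Compute the nim-sum pairwise:
15 ^ 12 = 3
3 ^ 10 = 9
The overall nim-sum is X = 9. A stack of size p has a winning move iff p XOR X < p (reduce it to p XOR X).
  15: 15 XOR 9 = 6 < 15 — winning move (to 6).
  12: 12 XOR 9 = 5 < 12 — winning move (to 5).
  10: 10 XOR 9 = 3 < 10 — winning move (to 3).
That gives 3 winning moves.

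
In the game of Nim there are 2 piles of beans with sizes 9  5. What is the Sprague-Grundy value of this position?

12

Compute the nim-sum pairwise:
9 XOR 5 = 12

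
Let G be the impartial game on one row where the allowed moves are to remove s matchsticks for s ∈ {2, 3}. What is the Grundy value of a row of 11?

Grundy values for subtraction set {2, 3}:
g(0) = mex{} = 0
g(1) = mex{} = 0
g(2) = mex{0} = 1
g(3) = mex{0} = 1
g(4) = mex{0,1} = 2
g(5) = mex{1} = 0
g(6) = mex{1,2} = 0
g(7) = mex{0,2} = 1
g(8) = mex{0} = 1
g(9) = mex{0,1} = 2
g(10) = mex{1} = 0
g(11) = mex{1,2} = 0
So g(11) = 0.

0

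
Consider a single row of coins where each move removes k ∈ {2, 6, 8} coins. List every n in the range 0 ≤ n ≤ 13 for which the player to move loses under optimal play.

Compute g(0), g(1), … for moves {2, 6, 8}:
g(0) = mex{} = 0
g(1) = mex{} = 0
g(2) = mex{0} = 1
g(3) = mex{0} = 1
g(4) = mex{1} = 0
g(5) = mex{1} = 0
g(6) = mex{0} = 1
g(7) = mex{0} = 1
g(8) = mex{0,1} = 2
g(9) = mex{0,1} = 2
g(10) = mex{0,1,2} = 3
g(11) = mex{0,1,2} = 3
g(12) = mex{0,1,3} = 2
g(13) = mex{0,1,3} = 2
The P-positions (g = 0) in 0..13 are 0, 1, 4, 5.

0, 1, 4, 5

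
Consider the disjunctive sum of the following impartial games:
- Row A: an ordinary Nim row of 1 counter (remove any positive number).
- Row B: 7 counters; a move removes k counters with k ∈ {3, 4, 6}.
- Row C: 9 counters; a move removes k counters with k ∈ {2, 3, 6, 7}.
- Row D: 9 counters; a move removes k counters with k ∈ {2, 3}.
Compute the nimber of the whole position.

1

Row A is a plain Nim row of size 1, so its Grundy value is 1.
Grundy values for row B (subtraction set {3, 4, 6}):
g(0) = mex{} = 0
g(1) = mex{} = 0
g(2) = mex{} = 0
g(3) = mex{0} = 1
g(4) = mex{0} = 1
g(5) = mex{0} = 1
g(6) = mex{0,1} = 2
g(7) = mex{0,1} = 2
So g(7) = 2.
For row C, compute g(0), g(1), … with moves {2, 3, 6, 7}:
g(0) = mex{} = 0
g(1) = mex{} = 0
g(2) = mex{0} = 1
g(3) = mex{0} = 1
g(4) = mex{0,1} = 2
g(5) = mex{1} = 0
g(6) = mex{0,1,2} = 3
g(7) = mex{0,2} = 1
g(8) = mex{0,1,3} = 2
g(9) = mex{1,3} = 0
So g(9) = 0.
For row D, compute g(0), g(1), … with moves {2, 3}:
k:     0  1  2  3  4  5  6  7  8  9
g(k):  0  0  1  1  2  0  0  1  1  2
So g(9) = 2.
The value of a disjunctive sum is the nim-sum of the parts.
Combined value = 1 XOR 2 XOR 0 XOR 2 = 1.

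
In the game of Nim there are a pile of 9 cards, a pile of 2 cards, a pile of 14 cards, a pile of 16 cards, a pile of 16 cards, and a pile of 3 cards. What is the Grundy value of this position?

6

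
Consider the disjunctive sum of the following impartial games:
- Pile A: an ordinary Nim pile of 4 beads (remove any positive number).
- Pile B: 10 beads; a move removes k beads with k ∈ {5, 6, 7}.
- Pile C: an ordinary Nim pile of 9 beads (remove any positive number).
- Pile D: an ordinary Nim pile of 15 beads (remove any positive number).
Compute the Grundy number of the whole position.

Pile A is a plain Nim pile of size 4, so its Grundy value is 4.
For pile B, compute g(0), g(1), … with moves {5, 6, 7}:
g(0) = mex{} = 0
g(1) = mex{} = 0
g(2) = mex{} = 0
g(3) = mex{} = 0
g(4) = mex{} = 0
g(5) = mex{0} = 1
g(6) = mex{0} = 1
g(7) = mex{0} = 1
g(8) = mex{0} = 1
g(9) = mex{0} = 1
g(10) = mex{0,1} = 2
So g(10) = 2.
Pile C is a plain Nim pile of size 9, so its Grundy value is 9.
Pile D is a plain Nim pile of size 15, so its Grundy value is 15.
The value of a disjunctive sum is the nim-sum of the parts.
Combined value = 4 ⊕ 2 ⊕ 9 ⊕ 15 = 0.

0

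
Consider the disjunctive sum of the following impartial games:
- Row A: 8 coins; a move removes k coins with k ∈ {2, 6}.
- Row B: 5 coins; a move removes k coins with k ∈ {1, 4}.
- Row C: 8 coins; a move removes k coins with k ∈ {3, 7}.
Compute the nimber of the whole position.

Grundy values for row A (subtraction set {2, 6}):
k:     0  1  2  3  4  5  6  7  8
g(k):  0  0  1  1  0  0  1  1  0
So g(8) = 0.
Build the Grundy sequence for row B with g(k) = mex{g(k−s) : s ∈ {1, 4}, s ≤ k}:
g(0) = mex{} = 0
g(1) = mex{0} = 1
g(2) = mex{1} = 0
g(3) = mex{0} = 1
g(4) = mex{0,1} = 2
g(5) = mex{1,2} = 0
So g(5) = 0.
Build the Grundy sequence for row C with g(k) = mex{g(k−s) : s ∈ {3, 7}, s ≤ k}:
g(0) = mex{} = 0
g(1) = mex{} = 0
g(2) = mex{} = 0
g(3) = mex{0} = 1
g(4) = mex{0} = 1
g(5) = mex{0} = 1
g(6) = mex{1} = 0
g(7) = mex{0,1} = 2
g(8) = mex{0,1} = 2
So g(8) = 2.
The value of a disjunctive sum is the nim-sum of the parts.
Combined value = 0 XOR 0 XOR 2 = 2.

2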